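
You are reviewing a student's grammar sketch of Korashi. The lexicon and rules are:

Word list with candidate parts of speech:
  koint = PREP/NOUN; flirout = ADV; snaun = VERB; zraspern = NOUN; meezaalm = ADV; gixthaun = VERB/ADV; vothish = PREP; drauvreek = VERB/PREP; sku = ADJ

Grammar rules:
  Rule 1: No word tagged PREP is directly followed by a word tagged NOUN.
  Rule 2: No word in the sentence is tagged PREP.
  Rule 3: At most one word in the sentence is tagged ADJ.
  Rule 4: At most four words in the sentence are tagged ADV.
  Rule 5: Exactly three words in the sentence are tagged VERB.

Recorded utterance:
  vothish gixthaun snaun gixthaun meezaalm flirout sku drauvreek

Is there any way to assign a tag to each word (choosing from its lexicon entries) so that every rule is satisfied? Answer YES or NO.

NO

Candidates per position — 1:vothish {PREP}; 2:gixthaun {VERB,ADV}; 3:snaun {VERB}; 4:gixthaun {VERB,ADV}; 5:meezaalm {ADV}; 6:flirout {ADV}; 7:sku {ADJ}; 8:drauvreek {VERB,PREP}.
Rule 2 cannot be satisfied by any choice of tags from the lexicon.
So there is no consistent tagging.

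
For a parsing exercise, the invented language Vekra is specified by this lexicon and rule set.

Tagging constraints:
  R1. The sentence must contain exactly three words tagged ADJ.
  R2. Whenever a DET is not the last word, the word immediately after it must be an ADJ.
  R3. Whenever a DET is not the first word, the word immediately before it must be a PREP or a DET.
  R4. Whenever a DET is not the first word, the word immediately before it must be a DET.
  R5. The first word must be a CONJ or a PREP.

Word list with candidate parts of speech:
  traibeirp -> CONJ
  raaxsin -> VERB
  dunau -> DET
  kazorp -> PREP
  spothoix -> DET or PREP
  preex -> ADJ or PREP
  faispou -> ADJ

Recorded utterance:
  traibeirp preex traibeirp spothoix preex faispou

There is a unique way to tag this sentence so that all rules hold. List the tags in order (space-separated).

Candidates per position — 1:traibeirp {CONJ}; 2:preex {ADJ,PREP}; 3:traibeirp {CONJ}; 4:spothoix {DET,PREP}; 5:preex {ADJ,PREP}; 6:faispou {ADJ}.
Word 2 cannot be PREP — rule 1 would then fail for every completion. It is ADJ.
Word 4 cannot be DET — rule 3 would then fail for every completion. It is PREP.
Word 5 cannot be PREP — rule 1 would then fail for every completion. It is ADJ.
The only consistent sequence is: CONJ ADJ CONJ PREP ADJ ADJ.
Verifying each rule — rule 1 ✓; rule 2 ✓; rule 3 ✓; rule 4 ✓; rule 5 ✓.

CONJ ADJ CONJ PREP ADJ ADJ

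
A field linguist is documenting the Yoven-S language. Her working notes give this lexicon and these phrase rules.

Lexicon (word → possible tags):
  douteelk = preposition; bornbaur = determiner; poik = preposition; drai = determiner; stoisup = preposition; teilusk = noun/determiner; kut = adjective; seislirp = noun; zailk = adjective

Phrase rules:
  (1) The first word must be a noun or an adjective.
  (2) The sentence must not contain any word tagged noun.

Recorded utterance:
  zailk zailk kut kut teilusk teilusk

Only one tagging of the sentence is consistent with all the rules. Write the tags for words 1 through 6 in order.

Candidates per position — 1:zailk {adjective}; 2:zailk {adjective}; 3:kut {adjective}; 4:kut {adjective}; 5:teilusk {noun,determiner}; 6:teilusk {noun,determiner}.
Position 5: tagging it noun would leave rule 2 unsatisfiable, so it must be determiner.
Position 6: tagging it noun would leave rule 2 unsatisfiable, so it must be determiner.
That leaves exactly one tagging: adjective adjective adjective adjective determiner determiner.
Verifying each rule — rule 1 ✓; rule 2 ✓.

adjective adjective adjective adjective determiner determiner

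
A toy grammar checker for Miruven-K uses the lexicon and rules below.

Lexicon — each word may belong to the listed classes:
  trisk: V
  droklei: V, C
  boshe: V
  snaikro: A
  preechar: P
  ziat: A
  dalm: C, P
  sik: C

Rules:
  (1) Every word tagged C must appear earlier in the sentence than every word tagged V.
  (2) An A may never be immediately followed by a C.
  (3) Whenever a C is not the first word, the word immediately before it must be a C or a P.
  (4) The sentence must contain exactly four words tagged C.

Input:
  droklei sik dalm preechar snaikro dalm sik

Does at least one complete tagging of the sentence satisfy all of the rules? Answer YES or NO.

Candidates per position — 1:droklei {V,C}; 2:sik {C}; 3:dalm {C,P}; 4:preechar {P}; 5:snaikro {A}; 6:dalm {C,P}; 7:sik {C}.
One satisfying assignment: C C C P A P C.
Checking: rule 1 holds; rule 2 holds; rule 3 holds; rule 4 holds.

YES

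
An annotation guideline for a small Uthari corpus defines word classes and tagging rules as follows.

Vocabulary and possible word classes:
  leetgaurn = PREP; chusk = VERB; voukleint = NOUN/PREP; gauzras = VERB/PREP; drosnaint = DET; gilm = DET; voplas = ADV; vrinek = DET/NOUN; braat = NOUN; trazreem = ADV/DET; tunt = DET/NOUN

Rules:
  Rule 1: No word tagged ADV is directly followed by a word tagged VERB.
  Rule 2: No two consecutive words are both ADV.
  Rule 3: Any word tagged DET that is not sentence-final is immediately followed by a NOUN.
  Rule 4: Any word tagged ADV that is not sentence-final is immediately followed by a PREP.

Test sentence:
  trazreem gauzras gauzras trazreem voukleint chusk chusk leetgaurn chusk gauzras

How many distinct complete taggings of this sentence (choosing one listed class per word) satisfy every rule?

8

Candidates per position — 1:trazreem {ADV,DET}; 2:gauzras {VERB,PREP}; 3:gauzras {VERB,PREP}; 4:trazreem {ADV,DET}; 5:voukleint {NOUN,PREP}; 6:chusk {VERB}; 7:chusk {VERB}; 8:leetgaurn {PREP}; 9:chusk {VERB}; 10:gauzras {VERB,PREP}.
There are 64 candidate sequences in total.
Checking each against the rules leaves 8 sequences.
Count = 8.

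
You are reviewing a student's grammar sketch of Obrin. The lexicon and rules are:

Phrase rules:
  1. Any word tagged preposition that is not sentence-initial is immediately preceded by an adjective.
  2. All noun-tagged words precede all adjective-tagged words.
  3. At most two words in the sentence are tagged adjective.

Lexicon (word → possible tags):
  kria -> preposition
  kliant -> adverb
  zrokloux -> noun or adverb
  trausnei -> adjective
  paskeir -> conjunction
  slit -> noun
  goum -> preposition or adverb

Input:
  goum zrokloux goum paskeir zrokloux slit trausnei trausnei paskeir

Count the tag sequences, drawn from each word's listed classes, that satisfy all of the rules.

Candidates per position — 1:goum {preposition,adverb}; 2:zrokloux {noun,adverb}; 3:goum {preposition,adverb}; 4:paskeir {conjunction}; 5:zrokloux {noun,adverb}; 6:slit {noun}; 7:trausnei {adjective}; 8:trausnei {adjective}; 9:paskeir {conjunction}.
There are 16 candidate sequences in total.
Checking each against the rules leaves 8 sequences.
Count = 8.

8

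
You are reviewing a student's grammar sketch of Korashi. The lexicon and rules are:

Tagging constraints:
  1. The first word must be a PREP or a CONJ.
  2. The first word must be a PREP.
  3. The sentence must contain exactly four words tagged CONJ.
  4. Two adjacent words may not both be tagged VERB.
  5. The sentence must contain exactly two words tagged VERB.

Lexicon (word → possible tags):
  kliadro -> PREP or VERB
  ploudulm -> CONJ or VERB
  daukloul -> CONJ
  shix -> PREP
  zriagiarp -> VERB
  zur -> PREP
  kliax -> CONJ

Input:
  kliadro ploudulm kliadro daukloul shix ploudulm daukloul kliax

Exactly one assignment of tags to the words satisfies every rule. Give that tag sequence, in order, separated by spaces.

PREP CONJ VERB CONJ PREP VERB CONJ CONJ

Candidates per position — 1:kliadro {PREP,VERB}; 2:ploudulm {CONJ,VERB}; 3:kliadro {PREP,VERB}; 4:daukloul {CONJ}; 5:shix {PREP}; 6:ploudulm {CONJ,VERB}; 7:daukloul {CONJ}; 8:kliax {CONJ}.
At position 1, choosing VERB makes rule 1 impossible to satisfy; hence PREP.
The remaining ambiguous positions (2, 3, 6) are resolved jointly — only one combination satisfies every rule.
The unique satisfying tagging is: PREP CONJ VERB CONJ PREP VERB CONJ CONJ.
Checking: rule 1 ✓; rule 2 ✓; rule 3 ✓; rule 4 ✓; rule 5 ✓.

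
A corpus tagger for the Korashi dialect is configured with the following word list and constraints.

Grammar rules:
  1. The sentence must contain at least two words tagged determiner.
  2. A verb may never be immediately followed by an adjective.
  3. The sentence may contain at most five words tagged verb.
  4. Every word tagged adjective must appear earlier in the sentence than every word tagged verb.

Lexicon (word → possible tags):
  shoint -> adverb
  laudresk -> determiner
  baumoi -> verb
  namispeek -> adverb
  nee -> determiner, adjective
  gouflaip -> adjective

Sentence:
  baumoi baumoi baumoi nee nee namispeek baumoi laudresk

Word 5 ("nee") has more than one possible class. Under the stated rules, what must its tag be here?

determiner

Candidates per position — 1:baumoi {verb}; 2:baumoi {verb}; 3:baumoi {verb}; 4:nee {determiner,adjective}; 5:nee {determiner,adjective}; 6:namispeek {adverb}; 7:baumoi {verb}; 8:laudresk {determiner}.
Word 4 cannot be adjective — rule 2 would then fail for every completion. It is determiner.
Word 5 cannot be adjective — rule 4 would then fail for every completion. It is determiner.
That leaves exactly one tagging: verb verb verb determiner determiner adverb verb determiner.
Check: rule 1 ok; rule 2 ok; rule 3 ok; rule 4 ok.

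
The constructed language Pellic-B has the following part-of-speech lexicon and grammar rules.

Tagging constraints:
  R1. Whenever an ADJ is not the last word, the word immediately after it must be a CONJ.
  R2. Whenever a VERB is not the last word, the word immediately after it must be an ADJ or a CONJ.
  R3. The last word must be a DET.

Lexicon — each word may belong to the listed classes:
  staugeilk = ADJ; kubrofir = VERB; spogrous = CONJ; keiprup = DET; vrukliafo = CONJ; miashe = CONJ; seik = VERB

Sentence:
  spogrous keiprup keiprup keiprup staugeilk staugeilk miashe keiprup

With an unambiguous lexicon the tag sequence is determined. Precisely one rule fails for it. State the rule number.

1

Fixed tagging: CONJ DET DET DET ADJ ADJ CONJ DET.
Checking each rule: R1 ✗, R2 ✓, R3 ✓.
Only rule 1 fails.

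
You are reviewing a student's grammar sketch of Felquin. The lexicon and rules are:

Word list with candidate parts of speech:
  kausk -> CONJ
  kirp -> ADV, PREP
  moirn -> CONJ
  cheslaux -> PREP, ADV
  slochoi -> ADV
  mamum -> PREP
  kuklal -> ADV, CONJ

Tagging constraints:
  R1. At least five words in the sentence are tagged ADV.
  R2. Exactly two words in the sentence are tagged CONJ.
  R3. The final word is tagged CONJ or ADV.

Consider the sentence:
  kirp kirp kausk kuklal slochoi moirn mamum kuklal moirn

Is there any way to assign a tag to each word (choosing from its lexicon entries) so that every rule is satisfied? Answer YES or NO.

Candidates per position — 1:kirp {ADV,PREP}; 2:kirp {ADV,PREP}; 3:kausk {CONJ}; 4:kuklal {ADV,CONJ}; 5:slochoi {ADV}; 6:moirn {CONJ}; 7:mamum {PREP}; 8:kuklal {ADV,CONJ}; 9:moirn {CONJ}.
Rule 2 cannot be satisfied by any choice of tags from the lexicon.
So there is no consistent tagging.

NO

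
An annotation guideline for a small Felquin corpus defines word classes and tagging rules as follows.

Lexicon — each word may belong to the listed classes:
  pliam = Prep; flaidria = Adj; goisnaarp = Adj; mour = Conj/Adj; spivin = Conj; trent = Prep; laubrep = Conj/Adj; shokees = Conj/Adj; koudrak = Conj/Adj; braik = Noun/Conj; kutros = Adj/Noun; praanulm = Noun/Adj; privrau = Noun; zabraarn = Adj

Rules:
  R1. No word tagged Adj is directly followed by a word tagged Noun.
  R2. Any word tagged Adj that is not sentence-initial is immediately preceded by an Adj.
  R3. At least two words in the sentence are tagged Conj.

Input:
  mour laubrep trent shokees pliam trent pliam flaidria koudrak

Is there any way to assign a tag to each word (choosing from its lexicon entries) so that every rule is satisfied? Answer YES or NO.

NO

Candidates per position — 1:mour {Conj,Adj}; 2:laubrep {Conj,Adj}; 3:trent {Prep}; 4:shokees {Conj,Adj}; 5:pliam {Prep}; 6:trent {Prep}; 7:pliam {Prep}; 8:flaidria {Adj}; 9:koudrak {Conj,Adj}.
Rule 2 cannot be satisfied by any choice of tags from the lexicon.
So there is no consistent tagging.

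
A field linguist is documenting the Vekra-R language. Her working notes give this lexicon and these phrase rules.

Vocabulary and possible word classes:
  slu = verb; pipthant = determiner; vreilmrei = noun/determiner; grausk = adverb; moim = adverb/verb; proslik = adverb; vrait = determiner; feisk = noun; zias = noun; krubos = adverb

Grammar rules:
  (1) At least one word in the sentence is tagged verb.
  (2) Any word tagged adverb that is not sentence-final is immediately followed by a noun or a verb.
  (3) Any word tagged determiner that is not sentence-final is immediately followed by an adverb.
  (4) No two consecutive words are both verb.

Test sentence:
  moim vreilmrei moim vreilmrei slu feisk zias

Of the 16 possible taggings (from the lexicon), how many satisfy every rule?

Candidates per position — 1:moim {adverb,verb}; 2:vreilmrei {noun,determiner}; 3:moim {adverb,verb}; 4:vreilmrei {noun,determiner}; 5:slu {verb}; 6:feisk {noun}; 7:zias {noun}.
There are 16 candidate sequences in total.
The sequences that satisfy every rule: adverb noun adverb noun verb noun noun; adverb noun verb noun verb noun noun; verb noun adverb noun verb noun noun; verb noun verb noun verb noun noun; verb determiner adverb noun verb noun noun.
Count = 5.

5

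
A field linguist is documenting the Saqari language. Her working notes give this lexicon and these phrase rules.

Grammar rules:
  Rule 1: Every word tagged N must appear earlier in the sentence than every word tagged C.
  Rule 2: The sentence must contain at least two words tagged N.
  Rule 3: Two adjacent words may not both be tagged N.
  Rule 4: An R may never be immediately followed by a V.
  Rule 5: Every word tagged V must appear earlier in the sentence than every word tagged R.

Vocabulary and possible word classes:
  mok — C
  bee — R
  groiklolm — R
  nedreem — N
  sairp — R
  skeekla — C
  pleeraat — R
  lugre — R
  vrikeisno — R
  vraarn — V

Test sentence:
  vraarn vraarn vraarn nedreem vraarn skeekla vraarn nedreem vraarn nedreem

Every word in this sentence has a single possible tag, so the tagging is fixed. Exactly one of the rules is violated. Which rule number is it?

Fixed tagging: V V V N V C V N V N.
Rule check: R1 fails, R2 ok, R3 ok, R4 ok, R5 ok.
Only rule 1 fails.

1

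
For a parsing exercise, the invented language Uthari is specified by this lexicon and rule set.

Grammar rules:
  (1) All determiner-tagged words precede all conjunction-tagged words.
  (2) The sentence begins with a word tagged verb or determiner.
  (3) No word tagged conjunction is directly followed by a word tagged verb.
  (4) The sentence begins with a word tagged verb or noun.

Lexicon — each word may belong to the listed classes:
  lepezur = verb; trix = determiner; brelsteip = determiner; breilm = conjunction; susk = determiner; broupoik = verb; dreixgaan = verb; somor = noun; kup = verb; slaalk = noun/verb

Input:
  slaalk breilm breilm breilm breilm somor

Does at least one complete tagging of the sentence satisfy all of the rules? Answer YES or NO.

Candidates per position — 1:slaalk {noun,verb}; 2:breilm {conjunction}; 3:breilm {conjunction}; 4:breilm {conjunction}; 5:breilm {conjunction}; 6:somor {noun}.
One satisfying assignment: verb conjunction conjunction conjunction conjunction noun.
Checking: rule 1 ✓; rule 2 ✓; rule 3 ✓; rule 4 ✓.

YES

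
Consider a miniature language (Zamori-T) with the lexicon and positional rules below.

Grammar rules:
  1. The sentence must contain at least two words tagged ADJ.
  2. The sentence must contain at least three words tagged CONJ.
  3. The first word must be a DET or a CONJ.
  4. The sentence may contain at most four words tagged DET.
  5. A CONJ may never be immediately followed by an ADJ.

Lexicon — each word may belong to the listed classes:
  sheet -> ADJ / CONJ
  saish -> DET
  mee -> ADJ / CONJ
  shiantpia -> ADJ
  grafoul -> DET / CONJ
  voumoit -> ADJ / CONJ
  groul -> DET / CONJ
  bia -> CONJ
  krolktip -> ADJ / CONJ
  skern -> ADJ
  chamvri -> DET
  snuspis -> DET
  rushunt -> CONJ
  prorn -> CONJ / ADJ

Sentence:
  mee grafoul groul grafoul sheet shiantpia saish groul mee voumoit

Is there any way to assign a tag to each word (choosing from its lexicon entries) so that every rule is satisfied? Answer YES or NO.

Candidates per position — 1:mee {ADJ,CONJ}; 2:grafoul {DET,CONJ}; 3:groul {DET,CONJ}; 4:grafoul {DET,CONJ}; 5:sheet {ADJ,CONJ}; 6:shiantpia {ADJ}; 7:saish {DET}; 8:groul {DET,CONJ}; 9:mee {ADJ,CONJ}; 10:voumoit {ADJ,CONJ}.
One satisfying assignment: CONJ CONJ CONJ DET ADJ ADJ DET DET ADJ ADJ.
Checking: rule 1 ok; rule 2 ok; rule 3 ok; rule 4 ok; rule 5 ok.

YES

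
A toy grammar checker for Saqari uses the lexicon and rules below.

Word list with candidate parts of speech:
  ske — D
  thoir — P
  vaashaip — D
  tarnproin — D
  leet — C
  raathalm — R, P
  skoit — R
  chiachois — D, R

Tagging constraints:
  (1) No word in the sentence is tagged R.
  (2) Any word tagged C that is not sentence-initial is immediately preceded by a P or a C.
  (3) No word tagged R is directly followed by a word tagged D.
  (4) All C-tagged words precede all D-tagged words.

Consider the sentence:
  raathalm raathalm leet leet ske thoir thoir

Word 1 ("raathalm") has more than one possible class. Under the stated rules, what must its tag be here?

P

Candidates per position — 1:raathalm {R,P}; 2:raathalm {R,P}; 3:leet {C}; 4:leet {C}; 5:ske {D}; 6:thoir {P}; 7:thoir {P}.
Position 1: R is ruled out by rule 1; that leaves P.
Position 2: R is ruled out by rule 1; that leaves P.
The only consistent sequence is: P P C C D P P.
Check: rule 1 ✓; rule 2 ✓; rule 3 ✓; rule 4 ✓.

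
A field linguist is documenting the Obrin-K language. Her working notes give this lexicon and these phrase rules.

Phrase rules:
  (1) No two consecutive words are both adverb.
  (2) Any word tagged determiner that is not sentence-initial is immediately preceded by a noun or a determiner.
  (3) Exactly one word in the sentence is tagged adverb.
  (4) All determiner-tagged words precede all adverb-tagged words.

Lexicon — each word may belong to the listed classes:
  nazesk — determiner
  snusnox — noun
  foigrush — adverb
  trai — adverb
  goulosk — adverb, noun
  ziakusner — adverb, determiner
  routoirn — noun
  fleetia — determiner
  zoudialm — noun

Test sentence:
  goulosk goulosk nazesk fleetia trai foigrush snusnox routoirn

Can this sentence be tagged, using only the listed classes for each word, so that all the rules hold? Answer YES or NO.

NO

Candidates per position — 1:goulosk {adverb,noun}; 2:goulosk {adverb,noun}; 3:nazesk {determiner}; 4:fleetia {determiner}; 5:trai {adverb}; 6:foigrush {adverb}; 7:snusnox {noun}; 8:routoirn {noun}.
Rule 1 cannot be satisfied by any choice of tags from the lexicon.
So there is no consistent tagging.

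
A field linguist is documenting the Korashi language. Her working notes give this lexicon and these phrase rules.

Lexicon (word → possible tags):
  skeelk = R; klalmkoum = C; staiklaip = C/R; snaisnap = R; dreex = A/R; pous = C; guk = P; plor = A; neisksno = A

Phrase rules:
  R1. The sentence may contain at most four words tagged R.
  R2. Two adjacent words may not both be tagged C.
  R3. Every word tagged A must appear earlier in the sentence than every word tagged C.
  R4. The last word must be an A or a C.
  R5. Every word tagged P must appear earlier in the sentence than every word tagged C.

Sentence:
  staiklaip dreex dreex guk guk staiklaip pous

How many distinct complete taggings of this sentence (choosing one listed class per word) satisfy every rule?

Candidates per position — 1:staiklaip {C,R}; 2:dreex {A,R}; 3:dreex {A,R}; 4:guk {P}; 5:guk {P}; 6:staiklaip {C,R}; 7:pous {C}.
There are 16 candidate sequences in total.
The sequences that satisfy every rule: R A A P P R C; R A R P P R C; R R A P P R C; R R R P P R C.
Count = 4.

4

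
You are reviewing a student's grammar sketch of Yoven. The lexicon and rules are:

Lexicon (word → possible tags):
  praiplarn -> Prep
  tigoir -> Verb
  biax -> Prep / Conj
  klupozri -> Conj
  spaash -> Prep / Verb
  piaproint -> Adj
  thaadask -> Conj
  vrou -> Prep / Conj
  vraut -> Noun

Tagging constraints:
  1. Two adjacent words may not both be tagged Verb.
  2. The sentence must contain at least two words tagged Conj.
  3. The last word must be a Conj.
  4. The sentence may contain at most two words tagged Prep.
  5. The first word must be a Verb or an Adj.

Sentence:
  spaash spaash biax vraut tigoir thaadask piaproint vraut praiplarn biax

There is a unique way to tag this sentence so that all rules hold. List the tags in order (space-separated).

Candidates per position — 1:spaash {Prep,Verb}; 2:spaash {Prep,Verb}; 3:biax {Prep,Conj}; 4:vraut {Noun}; 5:tigoir {Verb}; 6:thaadask {Conj}; 7:piaproint {Adj}; 8:vraut {Noun}; 9:praiplarn {Prep}; 10:biax {Prep,Conj}.
At position 1, choosing Prep makes rule 5 impossible to satisfy; hence Verb.
At position 2, choosing Verb makes rule 1 impossible to satisfy; hence Prep.
At position 3, choosing Prep makes rule 4 impossible to satisfy; hence Conj.
At position 10, choosing Prep makes rule 3 impossible to satisfy; hence Conj.
The only consistent sequence is: Verb Prep Conj Noun Verb Conj Adj Noun Prep Conj.
Rule-by-rule: rule 1 ok; rule 2 ok; rule 3 ok; rule 4 ok; rule 5 ok.

Verb Prep Conj Noun Verb Conj Adj Noun Prep Conj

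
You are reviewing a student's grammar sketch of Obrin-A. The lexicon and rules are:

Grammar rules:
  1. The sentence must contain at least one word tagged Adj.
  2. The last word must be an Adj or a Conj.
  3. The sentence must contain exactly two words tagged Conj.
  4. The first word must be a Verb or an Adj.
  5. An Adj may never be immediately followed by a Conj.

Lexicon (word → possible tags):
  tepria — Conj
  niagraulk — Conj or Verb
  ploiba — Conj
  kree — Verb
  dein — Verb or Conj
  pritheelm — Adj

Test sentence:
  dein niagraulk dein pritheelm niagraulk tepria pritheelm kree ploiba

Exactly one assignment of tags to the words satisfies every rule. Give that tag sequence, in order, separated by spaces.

Verb Verb Verb Adj Verb Conj Adj Verb Conj

Candidates per position — 1:dein {Verb,Conj}; 2:niagraulk {Conj,Verb}; 3:dein {Verb,Conj}; 4:pritheelm {Adj}; 5:niagraulk {Conj,Verb}; 6:tepria {Conj}; 7:pritheelm {Adj}; 8:kree {Verb}; 9:ploiba {Conj}.
Position 1: tagging it Conj would leave rule 3 unsatisfiable, so it must be Verb.
Position 2: tagging it Conj would leave rule 3 unsatisfiable, so it must be Verb.
Position 3: tagging it Conj would leave rule 3 unsatisfiable, so it must be Verb.
Position 5: tagging it Conj would leave rule 3 unsatisfiable, so it must be Verb.
So the tagging must be: Verb Verb Verb Adj Verb Conj Adj Verb Conj.
Checking: rule 1 ok; rule 2 ok; rule 3 ok; rule 4 ok; rule 5 ok.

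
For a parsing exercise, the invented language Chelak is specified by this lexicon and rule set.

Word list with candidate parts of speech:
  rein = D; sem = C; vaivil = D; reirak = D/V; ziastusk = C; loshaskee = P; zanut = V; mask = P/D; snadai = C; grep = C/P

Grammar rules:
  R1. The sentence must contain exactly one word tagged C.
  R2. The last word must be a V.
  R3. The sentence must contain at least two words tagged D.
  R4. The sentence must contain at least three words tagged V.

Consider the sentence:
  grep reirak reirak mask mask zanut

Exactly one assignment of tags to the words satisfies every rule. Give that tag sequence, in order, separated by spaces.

C V V D D V

Candidates per position — 1:grep {C,P}; 2:reirak {D,V}; 3:reirak {D,V}; 4:mask {P,D}; 5:mask {P,D}; 6:zanut {V}.
Word 1 cannot be P — rule 1 would then fail for every completion. It is C.
Word 2 cannot be D — rule 4 would then fail for every completion. It is V.
Word 3 cannot be D — rule 4 would then fail for every completion. It is V.
Word 4 cannot be P — rule 3 would then fail for every completion. It is D.
Word 5 cannot be P — rule 3 would then fail for every completion. It is D.
The only consistent sequence is: C V V D D V.
Checking: rule 1 ok; rule 2 ok; rule 3 ok; rule 4 ok.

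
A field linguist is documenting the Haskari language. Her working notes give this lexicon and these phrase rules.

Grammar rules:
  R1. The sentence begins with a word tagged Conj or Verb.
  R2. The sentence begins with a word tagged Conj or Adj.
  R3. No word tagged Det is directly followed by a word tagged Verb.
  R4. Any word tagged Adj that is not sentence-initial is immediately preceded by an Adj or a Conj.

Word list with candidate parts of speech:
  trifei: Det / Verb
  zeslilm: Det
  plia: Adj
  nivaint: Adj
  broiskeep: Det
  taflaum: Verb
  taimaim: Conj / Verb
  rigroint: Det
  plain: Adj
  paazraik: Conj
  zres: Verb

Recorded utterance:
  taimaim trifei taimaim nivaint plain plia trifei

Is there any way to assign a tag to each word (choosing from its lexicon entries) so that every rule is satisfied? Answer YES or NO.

YES

Candidates per position — 1:taimaim {Conj,Verb}; 2:trifei {Det,Verb}; 3:taimaim {Conj,Verb}; 4:nivaint {Adj}; 5:plain {Adj}; 6:plia {Adj}; 7:trifei {Det,Verb}.
One satisfying assignment: Conj Verb Conj Adj Adj Adj Verb.
Check: rule 1 ok; rule 2 ok; rule 3 ok; rule 4 ok.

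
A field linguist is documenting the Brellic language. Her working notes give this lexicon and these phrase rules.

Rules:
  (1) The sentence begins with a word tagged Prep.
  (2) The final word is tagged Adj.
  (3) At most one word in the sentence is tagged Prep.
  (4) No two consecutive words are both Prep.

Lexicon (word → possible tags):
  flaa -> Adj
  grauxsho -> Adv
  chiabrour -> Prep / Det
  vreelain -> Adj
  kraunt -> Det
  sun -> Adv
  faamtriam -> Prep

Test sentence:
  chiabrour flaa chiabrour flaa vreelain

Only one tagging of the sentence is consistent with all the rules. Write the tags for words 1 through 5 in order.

Candidates per position — 1:chiabrour {Prep,Det}; 2:flaa {Adj}; 3:chiabrour {Prep,Det}; 4:flaa {Adj}; 5:vreelain {Adj}.
Position 1: tagging it Det would leave rule 1 unsatisfiable, so it must be Prep.
Position 3: tagging it Prep would leave rule 3 unsatisfiable, so it must be Det.
That leaves exactly one tagging: Prep Adj Det Adj Adj.
Checking: rule 1 ✓; rule 2 ✓; rule 3 ✓; rule 4 ✓.

Prep Adj Det Adj Adj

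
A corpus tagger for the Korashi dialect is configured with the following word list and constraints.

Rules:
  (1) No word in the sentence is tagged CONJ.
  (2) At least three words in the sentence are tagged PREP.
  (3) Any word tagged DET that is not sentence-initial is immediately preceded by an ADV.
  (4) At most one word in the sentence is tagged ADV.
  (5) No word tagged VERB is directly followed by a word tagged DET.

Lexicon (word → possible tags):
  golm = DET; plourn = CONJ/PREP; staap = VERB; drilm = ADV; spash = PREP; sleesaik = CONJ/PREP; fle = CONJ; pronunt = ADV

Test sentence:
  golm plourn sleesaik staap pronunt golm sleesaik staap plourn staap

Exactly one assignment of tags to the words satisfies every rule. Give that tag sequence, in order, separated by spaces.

DET PREP PREP VERB ADV DET PREP VERB PREP VERB

Candidates per position — 1:golm {DET}; 2:plourn {CONJ,PREP}; 3:sleesaik {CONJ,PREP}; 4:staap {VERB}; 5:pronunt {ADV}; 6:golm {DET}; 7:sleesaik {CONJ,PREP}; 8:staap {VERB}; 9:plourn {CONJ,PREP}; 10:staap {VERB}.
Position 2: tagging it CONJ would leave rule 1 unsatisfiable, so it must be PREP.
Position 3: tagging it CONJ would leave rule 1 unsatisfiable, so it must be PREP.
Position 7: tagging it CONJ would leave rule 1 unsatisfiable, so it must be PREP.
Position 9: tagging it CONJ would leave rule 1 unsatisfiable, so it must be PREP.
That leaves exactly one tagging: DET PREP PREP VERB ADV DET PREP VERB PREP VERB.
Check: rule 1 satisfied; rule 2 satisfied; rule 3 satisfied; rule 4 satisfied; rule 5 satisfied.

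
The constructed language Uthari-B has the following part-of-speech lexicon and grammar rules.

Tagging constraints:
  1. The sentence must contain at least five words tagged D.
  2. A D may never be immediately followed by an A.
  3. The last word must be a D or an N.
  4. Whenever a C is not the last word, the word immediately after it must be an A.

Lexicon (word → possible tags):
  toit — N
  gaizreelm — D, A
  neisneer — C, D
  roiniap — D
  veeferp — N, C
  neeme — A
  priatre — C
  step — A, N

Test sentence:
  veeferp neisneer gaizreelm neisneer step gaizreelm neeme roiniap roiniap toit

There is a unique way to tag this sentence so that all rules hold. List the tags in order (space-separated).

N D D D N A A D D N

Candidates per position — 1:veeferp {N,C}; 2:neisneer {C,D}; 3:gaizreelm {D,A}; 4:neisneer {C,D}; 5:step {A,N}; 6:gaizreelm {D,A}; 7:neeme {A}; 8:roiniap {D}; 9:roiniap {D}; 10:toit {N}.
If word 1 were C, no tagging could satisfy rule 4; so word 1 is N.
If word 6 were D, no tagging could satisfy rule 2; so word 6 is A.
If word 2 were C, no tagging could satisfy rule 1; so word 2 is D.
If word 3 were A, no tagging could satisfy rule 1; so word 3 is D.
If word 4 were C, no tagging could satisfy rule 1; so word 4 is D.
If word 5 were A, no tagging could satisfy rule 2; so word 5 is N.
That leaves exactly one tagging: N D D D N A A D D N.
Checking: rule 1 holds; rule 2 holds; rule 3 holds; rule 4 holds.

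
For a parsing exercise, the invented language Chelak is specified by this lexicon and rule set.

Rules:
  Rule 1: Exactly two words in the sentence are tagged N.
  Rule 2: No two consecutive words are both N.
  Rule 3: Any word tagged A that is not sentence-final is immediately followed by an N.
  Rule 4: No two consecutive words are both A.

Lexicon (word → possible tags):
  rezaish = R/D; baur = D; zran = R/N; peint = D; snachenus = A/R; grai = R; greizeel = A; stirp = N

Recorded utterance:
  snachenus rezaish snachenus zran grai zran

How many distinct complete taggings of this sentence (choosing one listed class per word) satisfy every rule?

4

Candidates per position — 1:snachenus {A,R}; 2:rezaish {R,D}; 3:snachenus {A,R}; 4:zran {R,N}; 5:grai {R}; 6:zran {R,N}.
There are 32 candidate sequences in total.
The sequences that satisfy every rule: R R A N R N; R R R N R N; R D A N R N; R D R N R N.
Count = 4.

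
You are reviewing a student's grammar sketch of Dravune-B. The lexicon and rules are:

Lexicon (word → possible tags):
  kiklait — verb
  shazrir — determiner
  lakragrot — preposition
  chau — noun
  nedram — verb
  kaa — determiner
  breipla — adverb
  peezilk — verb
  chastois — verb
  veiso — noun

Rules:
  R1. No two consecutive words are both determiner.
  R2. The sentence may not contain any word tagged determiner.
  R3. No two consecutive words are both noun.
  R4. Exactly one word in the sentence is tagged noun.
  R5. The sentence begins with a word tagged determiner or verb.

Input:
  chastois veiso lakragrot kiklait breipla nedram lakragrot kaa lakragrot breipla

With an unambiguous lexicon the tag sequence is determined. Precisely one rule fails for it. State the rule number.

2

Fixed tagging: verb noun preposition verb adverb verb preposition determiner preposition adverb.
Checking each rule: R1 ok, R2 fails, R3 ok, R4 ok, R5 ok.
Only rule 2 fails.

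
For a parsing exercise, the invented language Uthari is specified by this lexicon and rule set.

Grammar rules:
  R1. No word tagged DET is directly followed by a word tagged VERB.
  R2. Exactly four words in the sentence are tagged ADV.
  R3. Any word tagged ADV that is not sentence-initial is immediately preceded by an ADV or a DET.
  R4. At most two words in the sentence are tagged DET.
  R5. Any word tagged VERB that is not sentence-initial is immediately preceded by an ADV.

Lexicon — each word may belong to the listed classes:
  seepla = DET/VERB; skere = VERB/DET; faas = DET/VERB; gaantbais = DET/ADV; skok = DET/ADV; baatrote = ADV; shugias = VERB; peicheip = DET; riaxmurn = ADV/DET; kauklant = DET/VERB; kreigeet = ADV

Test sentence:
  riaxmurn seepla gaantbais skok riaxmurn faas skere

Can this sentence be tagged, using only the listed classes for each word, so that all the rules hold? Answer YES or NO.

Candidates per position — 1:riaxmurn {ADV,DET}; 2:seepla {DET,VERB}; 3:gaantbais {DET,ADV}; 4:skok {DET,ADV}; 5:riaxmurn {ADV,DET}; 6:faas {DET,VERB}; 7:skere {VERB,DET}.
One satisfying assignment: ADV DET ADV ADV ADV VERB DET.
Check: rule 1 satisfied; rule 2 satisfied; rule 3 satisfied; rule 4 satisfied; rule 5 satisfied.

YES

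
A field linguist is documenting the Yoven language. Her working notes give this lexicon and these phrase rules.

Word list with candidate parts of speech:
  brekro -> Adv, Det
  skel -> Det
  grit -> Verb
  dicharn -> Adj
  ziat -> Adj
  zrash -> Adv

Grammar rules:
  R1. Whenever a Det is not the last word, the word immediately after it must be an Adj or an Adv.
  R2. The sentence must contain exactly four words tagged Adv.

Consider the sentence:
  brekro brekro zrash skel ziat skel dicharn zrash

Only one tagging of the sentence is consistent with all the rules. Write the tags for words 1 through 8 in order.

Candidates per position — 1:brekro {Adv,Det}; 2:brekro {Adv,Det}; 3:zrash {Adv}; 4:skel {Det}; 5:ziat {Adj}; 6:skel {Det}; 7:dicharn {Adj}; 8:zrash {Adv}.
Position 1: tagging it Det would leave rule 2 unsatisfiable, so it must be Adv.
Position 2: tagging it Det would leave rule 2 unsatisfiable, so it must be Adv.
That leaves exactly one tagging: Adv Adv Adv Det Adj Det Adj Adv.
Rule-by-rule: rule 1 ok; rule 2 ok.

Adv Adv Adv Det Adj Det Adj Adv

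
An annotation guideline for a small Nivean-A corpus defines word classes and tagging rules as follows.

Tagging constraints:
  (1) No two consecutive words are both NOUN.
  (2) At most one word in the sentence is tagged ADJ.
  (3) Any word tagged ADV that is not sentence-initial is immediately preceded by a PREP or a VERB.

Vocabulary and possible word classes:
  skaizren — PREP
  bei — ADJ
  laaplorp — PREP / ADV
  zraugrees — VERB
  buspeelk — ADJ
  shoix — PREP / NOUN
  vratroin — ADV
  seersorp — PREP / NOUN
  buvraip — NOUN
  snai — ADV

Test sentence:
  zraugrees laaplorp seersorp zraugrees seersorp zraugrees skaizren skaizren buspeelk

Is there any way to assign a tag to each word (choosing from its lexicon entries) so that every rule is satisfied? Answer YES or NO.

YES

Candidates per position — 1:zraugrees {VERB}; 2:laaplorp {PREP,ADV}; 3:seersorp {PREP,NOUN}; 4:zraugrees {VERB}; 5:seersorp {PREP,NOUN}; 6:zraugrees {VERB}; 7:skaizren {PREP}; 8:skaizren {PREP}; 9:buspeelk {ADJ}.
One satisfying assignment: VERB ADV PREP VERB PREP VERB PREP PREP ADJ.
Checking: rule 1 satisfied; rule 2 satisfied; rule 3 satisfied.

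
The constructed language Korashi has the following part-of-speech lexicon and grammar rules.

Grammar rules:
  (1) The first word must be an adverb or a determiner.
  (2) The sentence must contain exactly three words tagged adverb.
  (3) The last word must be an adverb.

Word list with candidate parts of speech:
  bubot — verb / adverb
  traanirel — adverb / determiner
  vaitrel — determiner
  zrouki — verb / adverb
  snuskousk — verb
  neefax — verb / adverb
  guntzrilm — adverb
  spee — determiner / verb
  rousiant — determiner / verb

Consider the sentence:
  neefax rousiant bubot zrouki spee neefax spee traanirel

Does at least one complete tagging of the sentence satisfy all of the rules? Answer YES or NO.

Candidates per position — 1:neefax {verb,adverb}; 2:rousiant {determiner,verb}; 3:bubot {verb,adverb}; 4:zrouki {verb,adverb}; 5:spee {determiner,verb}; 6:neefax {verb,adverb}; 7:spee {determiner,verb}; 8:traanirel {adverb,determiner}.
One satisfying assignment: adverb verb verb adverb determiner verb verb adverb.
Checking: rule 1 satisfied; rule 2 satisfied; rule 3 satisfied.

YES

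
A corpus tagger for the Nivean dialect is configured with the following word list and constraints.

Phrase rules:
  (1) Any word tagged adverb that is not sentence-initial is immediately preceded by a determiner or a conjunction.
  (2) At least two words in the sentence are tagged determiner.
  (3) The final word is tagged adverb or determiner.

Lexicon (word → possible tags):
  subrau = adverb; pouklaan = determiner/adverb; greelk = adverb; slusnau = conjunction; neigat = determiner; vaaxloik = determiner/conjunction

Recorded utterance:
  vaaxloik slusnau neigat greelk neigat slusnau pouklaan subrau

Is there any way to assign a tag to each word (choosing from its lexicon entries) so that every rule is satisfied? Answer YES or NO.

Candidates per position — 1:vaaxloik {determiner,conjunction}; 2:slusnau {conjunction}; 3:neigat {determiner}; 4:greelk {adverb}; 5:neigat {determiner}; 6:slusnau {conjunction}; 7:pouklaan {determiner,adverb}; 8:subrau {adverb}.
One satisfying assignment: determiner conjunction determiner adverb determiner conjunction determiner adverb.
Check: rule 1 ok; rule 2 ok; rule 3 ok.

YES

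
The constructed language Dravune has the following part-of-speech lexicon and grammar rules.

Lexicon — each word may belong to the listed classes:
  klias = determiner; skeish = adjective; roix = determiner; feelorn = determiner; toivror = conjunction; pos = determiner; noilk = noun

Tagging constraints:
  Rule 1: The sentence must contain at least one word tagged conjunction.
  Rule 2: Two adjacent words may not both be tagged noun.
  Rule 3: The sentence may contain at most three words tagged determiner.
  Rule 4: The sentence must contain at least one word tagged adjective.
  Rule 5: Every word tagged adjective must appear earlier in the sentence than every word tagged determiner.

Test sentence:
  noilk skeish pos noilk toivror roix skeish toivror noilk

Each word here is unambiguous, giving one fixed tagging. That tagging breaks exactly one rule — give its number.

Fixed tagging: noun adjective determiner noun conjunction determiner adjective conjunction noun.
Applying the rules: R1 ✓, R2 ✓, R3 ✓, R4 ✓, R5 ✗.
Only rule 5 fails.

5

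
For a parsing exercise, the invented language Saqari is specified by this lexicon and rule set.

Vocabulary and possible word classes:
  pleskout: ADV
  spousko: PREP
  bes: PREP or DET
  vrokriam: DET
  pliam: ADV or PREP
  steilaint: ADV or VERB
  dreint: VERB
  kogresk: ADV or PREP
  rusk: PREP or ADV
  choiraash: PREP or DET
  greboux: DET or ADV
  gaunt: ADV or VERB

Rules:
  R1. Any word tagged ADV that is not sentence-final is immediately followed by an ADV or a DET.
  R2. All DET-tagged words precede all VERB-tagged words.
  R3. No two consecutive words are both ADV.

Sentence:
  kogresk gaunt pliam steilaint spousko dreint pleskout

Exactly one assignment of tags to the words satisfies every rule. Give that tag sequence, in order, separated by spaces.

PREP VERB PREP VERB PREP VERB ADV

Candidates per position — 1:kogresk {ADV,PREP}; 2:gaunt {ADV,VERB}; 3:pliam {ADV,PREP}; 4:steilaint {ADV,VERB}; 5:spousko {PREP}; 6:dreint {VERB}; 7:pleskout {ADV}.
Word 1 cannot be ADV — rule 1 would then fail for every completion. It is PREP.
Word 2 cannot be ADV — rule 1 would then fail for every completion. It is VERB.
Word 3 cannot be ADV — rule 1 would then fail for every completion. It is PREP.
Word 4 cannot be ADV — rule 1 would then fail for every completion. It is VERB.
That leaves exactly one tagging: PREP VERB PREP VERB PREP VERB ADV.
Verifying each rule — rule 1 holds; rule 2 holds; rule 3 holds.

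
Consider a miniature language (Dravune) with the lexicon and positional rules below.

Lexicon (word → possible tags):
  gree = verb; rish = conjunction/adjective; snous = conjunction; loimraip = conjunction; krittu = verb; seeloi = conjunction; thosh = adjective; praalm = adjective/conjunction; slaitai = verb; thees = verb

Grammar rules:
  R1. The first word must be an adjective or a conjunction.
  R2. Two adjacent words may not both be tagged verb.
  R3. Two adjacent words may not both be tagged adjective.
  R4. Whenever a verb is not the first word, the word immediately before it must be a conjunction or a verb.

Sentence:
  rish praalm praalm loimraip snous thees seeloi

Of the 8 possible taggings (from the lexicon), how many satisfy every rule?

Candidates per position — 1:rish {conjunction,adjective}; 2:praalm {adjective,conjunction}; 3:praalm {adjective,conjunction}; 4:loimraip {conjunction}; 5:snous {conjunction}; 6:thees {verb}; 7:seeloi {conjunction}.
There are 8 candidate sequences in total.
The sequences that satisfy every rule: conjunction adjective conjunction conjunction conjunction verb conjunction; conjunction conjunction adjective conjunction conjunction verb conjunction; conjunction conjunction conjunction conjunction conjunction verb conjunction; adjective conjunction adjective conjunction conjunction verb conjunction; adjective conjunction conjunction conjunction conjunction verb conjunction.
Count = 5.

5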